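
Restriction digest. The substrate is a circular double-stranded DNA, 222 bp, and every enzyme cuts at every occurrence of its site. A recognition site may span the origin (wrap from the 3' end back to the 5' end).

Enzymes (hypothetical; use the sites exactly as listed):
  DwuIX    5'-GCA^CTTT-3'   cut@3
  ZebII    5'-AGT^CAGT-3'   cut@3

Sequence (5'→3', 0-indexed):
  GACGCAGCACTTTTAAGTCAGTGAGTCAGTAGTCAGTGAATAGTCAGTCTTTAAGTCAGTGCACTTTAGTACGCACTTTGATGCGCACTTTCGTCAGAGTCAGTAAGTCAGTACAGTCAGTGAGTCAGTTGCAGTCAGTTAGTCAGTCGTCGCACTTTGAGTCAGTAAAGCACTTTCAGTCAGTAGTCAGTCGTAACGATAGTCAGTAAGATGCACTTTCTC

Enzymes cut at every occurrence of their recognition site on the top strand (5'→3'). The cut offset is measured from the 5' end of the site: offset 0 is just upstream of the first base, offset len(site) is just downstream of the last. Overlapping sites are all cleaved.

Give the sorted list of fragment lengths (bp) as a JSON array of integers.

Per-enzyme occurrences:
  DwuIX (GCACTTT, off=3): starts [6, 60, 72, 84, 151, 169, 212] → cuts [9, 63, 75, 87, 154, 172, 215]
  ZebII (AGTCAGT, off=3): starts [15, 23, 30, 41, 53, 97, 105, 114, 122, 132, 140, 159, 177, 184, 200] → cuts [18, 26, 33, 44, 56, 100, 108, 117, 125, 135, 143, 162, 180, 187, 203]

Pooled cuts: [9, 18, 26, 33, 44, 56, 63, 75, 87, 100, 108, 117, 125, 135, 143, 154, 162, 172, 180, 187, 203, 215]

Fragments:
  9→18: 9 bp
  18→26: 8 bp
  26→33: 7 bp
  33→44: 11 bp
  44→56: 12 bp
  56→63: 7 bp
  63→75: 12 bp
  75→87: 12 bp
  87→100: 13 bp
  100→108: 8 bp
  108→117: 9 bp
  117→125: 8 bp
  125→135: 10 bp
  135→143: 8 bp
  143→154: 11 bp
  154→162: 8 bp
  162→172: 10 bp
  172→180: 8 bp
  180→187: 7 bp
  187→203: 16 bp
  203→215: 12 bp
  215→9 (wrap): 222-215+9 = 16 bp

[7,7,7,8,8,8,8,8,8,9,9,10,10,11,11,12,12,12,12,13,16,16]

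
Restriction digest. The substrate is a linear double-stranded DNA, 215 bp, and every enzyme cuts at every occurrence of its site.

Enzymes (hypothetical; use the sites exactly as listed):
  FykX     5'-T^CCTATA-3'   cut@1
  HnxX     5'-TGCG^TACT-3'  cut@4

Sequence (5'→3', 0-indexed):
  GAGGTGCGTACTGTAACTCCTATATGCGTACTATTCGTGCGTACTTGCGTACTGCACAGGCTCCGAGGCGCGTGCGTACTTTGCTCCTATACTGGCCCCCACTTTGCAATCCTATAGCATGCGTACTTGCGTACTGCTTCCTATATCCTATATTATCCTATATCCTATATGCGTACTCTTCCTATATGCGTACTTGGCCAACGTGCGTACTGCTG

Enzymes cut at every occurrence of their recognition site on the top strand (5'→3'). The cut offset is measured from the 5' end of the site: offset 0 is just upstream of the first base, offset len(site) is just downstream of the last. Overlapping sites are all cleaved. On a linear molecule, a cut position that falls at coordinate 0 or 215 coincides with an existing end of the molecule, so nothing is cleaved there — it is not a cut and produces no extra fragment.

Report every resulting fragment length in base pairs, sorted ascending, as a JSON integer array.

Site scan:
  FykX (TCCTATA, off=1): starts [17, 84, 109, 138, 145, 155, 162, 179] → cuts [18, 85, 110, 139, 146, 156, 163, 180]
  HnxX (TGCGTACT, off=4): starts [4, 24, 37, 45, 72, 119, 127, 169, 186, 203] → cuts [8, 28, 41, 49, 76, 123, 131, 173, 190, 207]

Pooled cuts: [8, 18, 28, 41, 49, 76, 85, 110, 123, 131, 139, 146, 156, 163, 173, 180, 190, 207]

Fragments:
  [0,8): 8 bp
  [8,18): 10 bp
  [18,28): 10 bp
  [28,41): 13 bp
  [41,49): 8 bp
  [49,76): 27 bp
  [76,85): 9 bp
  [85,110): 25 bp
  [110,123): 13 bp
  [123,131): 8 bp
  [131,139): 8 bp
  [139,146): 7 bp
  [146,156): 10 bp
  [156,163): 7 bp
  [163,173): 10 bp
  [173,180): 7 bp
  [180,190): 10 bp
  [190,207): 17 bp
  [207,215): 8 bp

[7,7,7,8,8,8,8,8,9,10,10,10,10,10,13,13,17,25,27]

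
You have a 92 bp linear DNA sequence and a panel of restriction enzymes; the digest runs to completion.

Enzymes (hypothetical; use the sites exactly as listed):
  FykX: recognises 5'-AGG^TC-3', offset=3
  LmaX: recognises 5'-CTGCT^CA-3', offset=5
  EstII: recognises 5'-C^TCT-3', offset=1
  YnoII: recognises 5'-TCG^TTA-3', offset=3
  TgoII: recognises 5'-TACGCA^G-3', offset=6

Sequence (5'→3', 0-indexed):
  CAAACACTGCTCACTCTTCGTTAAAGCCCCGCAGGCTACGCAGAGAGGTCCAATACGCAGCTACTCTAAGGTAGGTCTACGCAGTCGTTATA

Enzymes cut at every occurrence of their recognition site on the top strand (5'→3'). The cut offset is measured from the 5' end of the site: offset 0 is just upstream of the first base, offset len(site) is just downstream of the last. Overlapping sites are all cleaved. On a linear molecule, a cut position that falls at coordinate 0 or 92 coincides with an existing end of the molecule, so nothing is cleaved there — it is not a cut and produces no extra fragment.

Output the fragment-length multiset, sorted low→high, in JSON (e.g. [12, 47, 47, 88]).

[3,4,5,5,6,6,8,11,11,11,22]

Site scan:
  FykX AGGTC/3: at [45, 72] ⇒ [48, 75]
  LmaX CTGCTCA/5: at [6] ⇒ [11]
  EstII CTCT/1: at [13, 63] ⇒ [14, 64]
  YnoII TCGTTA/3: at [17, 84] ⇒ [20, 87]
  TgoII TACGCAG/6: at [36, 53, 77] ⇒ [42, 59, 83]

Pooled cuts: [11, 14, 20, 42, 48, 59, 64, 75, 83, 87]

Fragments:
  [0,11): 11 bp
  [11,14): 3 bp
  [14,20): 6 bp
  [20,42): 22 bp
  [42,48): 6 bp
  [48,59): 11 bp
  [59,64): 5 bp
  [64,75): 11 bp
  [75,83): 8 bp
  [83,87): 4 bp
  [87,92): 5 bp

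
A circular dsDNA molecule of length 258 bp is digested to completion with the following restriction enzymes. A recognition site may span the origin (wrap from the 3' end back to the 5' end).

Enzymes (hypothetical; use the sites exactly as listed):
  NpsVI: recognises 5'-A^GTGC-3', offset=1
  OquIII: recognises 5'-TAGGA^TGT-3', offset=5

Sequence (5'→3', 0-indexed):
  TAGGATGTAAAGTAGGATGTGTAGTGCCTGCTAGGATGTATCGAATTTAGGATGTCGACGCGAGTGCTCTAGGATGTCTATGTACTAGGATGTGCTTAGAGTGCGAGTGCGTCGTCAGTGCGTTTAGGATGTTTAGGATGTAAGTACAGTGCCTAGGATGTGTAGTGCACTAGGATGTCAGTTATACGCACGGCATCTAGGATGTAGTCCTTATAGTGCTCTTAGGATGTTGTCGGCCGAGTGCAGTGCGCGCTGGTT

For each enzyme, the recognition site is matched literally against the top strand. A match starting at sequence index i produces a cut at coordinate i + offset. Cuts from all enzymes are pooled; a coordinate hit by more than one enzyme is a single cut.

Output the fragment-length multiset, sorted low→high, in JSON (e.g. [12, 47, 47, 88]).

Scan for sites:
  NpsVI (AGTGC, off=1): starts [22, 62, 99, 105, 116, 147, 163, 214, 239, 244] → cuts [23, 63, 100, 106, 117, 148, 164, 215, 240, 245]
  OquIII (TAGGATGT, off=5): starts [0, 12, 31, 47, 69, 85, 124, 133, 153, 170, 197, 222] → cuts [5, 17, 36, 52, 74, 90, 129, 138, 158, 175, 202, 227]

Pooled cuts: [5, 17, 23, 36, 52, 63, 74, 90, 100, 106, 117, 129, 138, 148, 158, 164, 175, 202, 215, 227, 240, 245]

Fragment lengths:
  5→17: 12 bp
  17→23: 6 bp
  23→36: 13 bp
  36→52: 16 bp
  52→63: 11 bp
  63→74: 11 bp
  74→90: 16 bp
  90→100: 10 bp
  100→106: 6 bp
  106→117: 11 bp
  117→129: 12 bp
  129→138: 9 bp
  138→148: 10 bp
  148→158: 10 bp
  158→164: 6 bp
  164→175: 11 bp
  175→202: 27 bp
  202→215: 13 bp
  215→227: 12 bp
  227→240: 13 bp
  240→245: 5 bp
  245→5 (wrap): 258-245+5 = 18 bp

[5,6,6,6,9,10,10,10,11,11,11,11,12,12,12,13,13,13,16,16,18,27]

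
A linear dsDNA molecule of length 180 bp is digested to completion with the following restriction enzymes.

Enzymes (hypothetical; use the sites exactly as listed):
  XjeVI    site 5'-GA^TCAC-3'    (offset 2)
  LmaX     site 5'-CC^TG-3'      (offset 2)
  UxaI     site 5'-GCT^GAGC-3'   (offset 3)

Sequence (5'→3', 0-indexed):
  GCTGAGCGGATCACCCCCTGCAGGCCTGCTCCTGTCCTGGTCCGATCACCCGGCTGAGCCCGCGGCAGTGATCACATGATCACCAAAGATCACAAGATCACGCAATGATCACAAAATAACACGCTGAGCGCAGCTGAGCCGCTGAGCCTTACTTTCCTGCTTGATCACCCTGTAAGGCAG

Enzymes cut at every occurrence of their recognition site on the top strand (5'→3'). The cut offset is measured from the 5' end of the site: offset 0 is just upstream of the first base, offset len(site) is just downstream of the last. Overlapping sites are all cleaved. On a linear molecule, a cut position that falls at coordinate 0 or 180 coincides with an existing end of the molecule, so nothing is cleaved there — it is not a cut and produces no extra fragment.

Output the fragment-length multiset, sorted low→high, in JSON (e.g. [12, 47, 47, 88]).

Scan for sites:
  XjeVI (GATCAC, off=2): starts [8, 43, 69, 77, 87, 95, 106, 162] → cuts [10, 45, 71, 79, 89, 97, 108, 164]
  LmaX (CCTG, off=2): starts [16, 24, 30, 35, 155, 168] → cuts [18, 26, 32, 37, 157, 170]
  UxaI (GCTGAGC, off=3): starts [0, 52, 122, 132, 140] → cuts [3, 55, 125, 135, 143]

Pooled cuts: [3, 10, 18, 26, 32, 37, 45, 55, 71, 79, 89, 97, 108, 125, 135, 143, 157, 164, 170]

Fragments:
  [0,3): 3 bp
  [3,10): 7 bp
  [10,18): 8 bp
  [18,26): 8 bp
  [26,32): 6 bp
  [32,37): 5 bp
  [37,45): 8 bp
  [45,55): 10 bp
  [55,71): 16 bp
  [71,79): 8 bp
  [79,89): 10 bp
  [89,97): 8 bp
  [97,108): 11 bp
  [108,125): 17 bp
  [125,135): 10 bp
  [135,143): 8 bp
  [143,157): 14 bp
  [157,164): 7 bp
  [164,170): 6 bp
  [170,180): 10 bp

[3,5,6,6,7,7,8,8,8,8,8,8,10,10,10,10,11,14,16,17]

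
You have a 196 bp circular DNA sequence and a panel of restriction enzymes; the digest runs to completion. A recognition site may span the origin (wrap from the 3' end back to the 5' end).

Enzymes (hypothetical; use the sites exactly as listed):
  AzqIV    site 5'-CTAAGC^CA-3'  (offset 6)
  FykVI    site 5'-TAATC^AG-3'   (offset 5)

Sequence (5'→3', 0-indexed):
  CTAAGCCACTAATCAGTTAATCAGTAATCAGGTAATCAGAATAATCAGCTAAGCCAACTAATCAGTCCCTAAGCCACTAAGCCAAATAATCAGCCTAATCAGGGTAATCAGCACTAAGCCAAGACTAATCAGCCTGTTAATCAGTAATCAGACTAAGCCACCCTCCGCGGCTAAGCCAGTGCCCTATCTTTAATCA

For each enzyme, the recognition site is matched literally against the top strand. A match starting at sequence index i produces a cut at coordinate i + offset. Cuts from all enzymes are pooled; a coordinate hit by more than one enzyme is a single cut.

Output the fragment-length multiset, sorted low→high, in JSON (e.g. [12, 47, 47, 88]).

[7,7,8,8,8,8,8,9,9,9,9,9,9,10,11,11,12,18,26]

Site scan:
  AzqIV CTAAGCCA/6: at [0, 48, 68, 76, 113, 152, 170] ⇒ [6, 54, 74, 82, 119, 158, 176]
  FykVI TAATCAG/5: at [9, 17, 24, 32, 41, 58, 86, 95, 104, 125, 137, 144] ⇒ [14, 22, 29, 37, 46, 63, 91, 100, 109, 130, 142, 149]

Pooled cuts: [6, 14, 22, 29, 37, 46, 54, 63, 74, 82, 91, 100, 109, 119, 130, 142, 149, 158, 176]

Fragments:
  6→14: 8 bp
  14→22: 8 bp
  22→29: 7 bp
  29→37: 8 bp
  37→46: 9 bp
  46→54: 8 bp
  54→63: 9 bp
  63→74: 11 bp
  74→82: 8 bp
  82→91: 9 bp
  91→100: 9 bp
  100→109: 9 bp
  109→119: 10 bp
  119→130: 11 bp
  130→142: 12 bp
  142→149: 7 bp
  149→158: 9 bp
  158→176: 18 bp
  176→6 (wrap): 196-176+6 = 26 bp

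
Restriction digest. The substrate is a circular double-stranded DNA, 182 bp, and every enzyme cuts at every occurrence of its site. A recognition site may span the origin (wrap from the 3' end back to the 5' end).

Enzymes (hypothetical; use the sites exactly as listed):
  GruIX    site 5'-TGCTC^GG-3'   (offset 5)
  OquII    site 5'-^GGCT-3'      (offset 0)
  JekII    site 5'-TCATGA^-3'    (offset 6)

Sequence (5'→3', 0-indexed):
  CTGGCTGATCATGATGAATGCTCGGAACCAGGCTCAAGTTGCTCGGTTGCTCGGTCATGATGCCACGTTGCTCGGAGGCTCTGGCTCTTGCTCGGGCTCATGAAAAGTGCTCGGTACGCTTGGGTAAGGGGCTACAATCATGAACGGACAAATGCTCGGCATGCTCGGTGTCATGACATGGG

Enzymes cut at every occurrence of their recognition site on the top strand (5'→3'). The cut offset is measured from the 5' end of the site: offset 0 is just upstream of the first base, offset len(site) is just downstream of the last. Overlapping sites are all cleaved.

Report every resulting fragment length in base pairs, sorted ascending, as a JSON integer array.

Per-enzyme occurrences:
  GruIX (TGCTCGG, off=5): starts [18, 39, 47, 68, 88, 107, 152, 161] → cuts [23, 44, 52, 73, 93, 112, 157, 166]
  OquII (GGCT, off=0): starts [2, 30, 76, 82, 94, 129, 180] → cuts [2, 30, 76, 82, 94, 129, 180]
  JekII (TCATGA, off=6): starts [8, 54, 97, 137, 170] → cuts [14, 60, 103, 143, 176]

All cut coordinates (distinct, sorted): [2, 14, 23, 30, 44, 52, 60, 73, 76, 82, 93, 94, 103, 112, 129, 143, 157, 166, 176, 180]

Fragments:
  2→14: 12 bp
  14→23: 9 bp
  23→30: 7 bp
  30→44: 14 bp
  44→52: 8 bp
  52→60: 8 bp
  60→73: 13 bp
  73→76: 3 bp
  76→82: 6 bp
  82→93: 11 bp
  93→94: 1 bp
  94→103: 9 bp
  103→112: 9 bp
  112→129: 17 bp
  129→143: 14 bp
  143→157: 14 bp
  157→166: 9 bp
  166→176: 10 bp
  176→180: 4 bp
  180→2 (wrap): 182-180+2 = 4 bp

[1,3,4,4,6,7,8,8,9,9,9,9,10,11,12,13,14,14,14,17]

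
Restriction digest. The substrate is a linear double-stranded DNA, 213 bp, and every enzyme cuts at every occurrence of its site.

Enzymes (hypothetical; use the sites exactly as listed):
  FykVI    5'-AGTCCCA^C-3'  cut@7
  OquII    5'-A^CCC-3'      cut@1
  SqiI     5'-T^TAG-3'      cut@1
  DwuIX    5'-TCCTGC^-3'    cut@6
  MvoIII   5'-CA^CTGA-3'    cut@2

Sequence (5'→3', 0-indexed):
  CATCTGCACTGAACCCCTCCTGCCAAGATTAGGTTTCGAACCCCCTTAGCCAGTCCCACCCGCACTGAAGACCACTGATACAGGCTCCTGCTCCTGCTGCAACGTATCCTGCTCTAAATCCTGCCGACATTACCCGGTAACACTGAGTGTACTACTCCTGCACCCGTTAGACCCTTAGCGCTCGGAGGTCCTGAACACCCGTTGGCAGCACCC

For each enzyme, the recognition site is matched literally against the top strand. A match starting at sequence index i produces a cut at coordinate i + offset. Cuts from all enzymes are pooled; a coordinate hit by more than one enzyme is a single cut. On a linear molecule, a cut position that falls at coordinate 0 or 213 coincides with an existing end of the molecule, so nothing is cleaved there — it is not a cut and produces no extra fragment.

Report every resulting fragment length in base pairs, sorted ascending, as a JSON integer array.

Site scan:
  FykVI (AGTCCCAC, off=7): starts [51] → cuts [58]
  OquII (ACCC, off=1): starts [12, 39, 57, 131, 161, 170, 196, 209] → cuts [13, 40, 58, 132, 162, 171, 197, 210]
  SqiI (TTAG, off=1): starts [28, 45, 166, 174] → cuts [29, 46, 167, 175]
  DwuIX (TCCTGC, off=6): starts [17, 85, 91, 106, 118, 155] → cuts [23, 91, 97, 112, 124, 161]
  MvoIII (CACTGA, off=2): starts [6, 62, 72, 140] → cuts [8, 64, 74, 142]

Pooled cuts: [8, 13, 23, 29, 40, 46, 58, 64, 74, 91, 97, 112, 124, 132, 142, 161, 162, 167, 171, 175, 197, 210]

Fragments:
  [0,8): 8 bp
  [8,13): 5 bp
  [13,23): 10 bp
  [23,29): 6 bp
  [29,40): 11 bp
  [40,46): 6 bp
  [46,58): 12 bp
  [58,64): 6 bp
  [64,74): 10 bp
  [74,91): 17 bp
  [91,97): 6 bp
  [97,112): 15 bp
  [112,124): 12 bp
  [124,132): 8 bp
  [132,142): 10 bp
  [142,161): 19 bp
  [161,162): 1 bp
  [162,167): 5 bp
  [167,171): 4 bp
  [171,175): 4 bp
  [175,197): 22 bp
  [197,210): 13 bp
  [210,213): 3 bp

[1,3,4,4,5,5,6,6,6,6,8,8,10,10,10,11,12,12,13,15,17,19,22]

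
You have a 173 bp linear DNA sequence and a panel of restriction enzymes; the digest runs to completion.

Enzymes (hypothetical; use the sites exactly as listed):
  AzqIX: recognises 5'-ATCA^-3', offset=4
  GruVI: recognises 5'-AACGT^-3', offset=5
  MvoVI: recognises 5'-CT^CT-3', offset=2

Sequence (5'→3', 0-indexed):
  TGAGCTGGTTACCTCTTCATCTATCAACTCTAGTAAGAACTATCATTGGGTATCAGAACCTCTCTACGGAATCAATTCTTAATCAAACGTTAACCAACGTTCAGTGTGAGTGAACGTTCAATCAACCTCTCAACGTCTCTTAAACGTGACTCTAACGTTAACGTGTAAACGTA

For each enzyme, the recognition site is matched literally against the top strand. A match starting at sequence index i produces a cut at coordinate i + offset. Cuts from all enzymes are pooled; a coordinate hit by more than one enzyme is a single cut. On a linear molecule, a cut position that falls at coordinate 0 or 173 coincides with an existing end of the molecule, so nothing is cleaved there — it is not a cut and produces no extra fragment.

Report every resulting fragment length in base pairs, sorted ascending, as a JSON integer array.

Per-enzyme occurrences:
  AzqIX (ATCA, off=4): starts [22, 41, 51, 70, 81, 120] → cuts [26, 45, 55, 74, 85, 124]
  GruVI (AACGT, off=5): starts [85, 95, 112, 131, 142, 153, 159, 167] → cuts [90, 100, 117, 136, 147, 158, 164, 172]
  MvoVI (CTCT, off=2): starts [12, 27, 59, 61, 126, 136, 149] → cuts [14, 29, 61, 63, 128, 138, 151]

All cut coordinates (distinct, sorted): [14, 26, 29, 45, 55, 61, 63, 74, 85, 90, 100, 117, 124, 128, 136, 138, 147, 151, 158, 164, 172]

Fragment lengths:
  [0,14): 14 bp
  [14,26): 12 bp
  [26,29): 3 bp
  [29,45): 16 bp
  [45,55): 10 bp
  [55,61): 6 bp
  [61,63): 2 bp
  [63,74): 11 bp
  [74,85): 11 bp
  [85,90): 5 bp
  [90,100): 10 bp
  [100,117): 17 bp
  [117,124): 7 bp
  [124,128): 4 bp
  [128,136): 8 bp
  [136,138): 2 bp
  [138,147): 9 bp
  [147,151): 4 bp
  [151,158): 7 bp
  [158,164): 6 bp
  [164,172): 8 bp
  [172,173): 1 bp

[1,2,2,3,4,4,5,6,6,7,7,8,8,9,10,10,11,11,12,14,16,17]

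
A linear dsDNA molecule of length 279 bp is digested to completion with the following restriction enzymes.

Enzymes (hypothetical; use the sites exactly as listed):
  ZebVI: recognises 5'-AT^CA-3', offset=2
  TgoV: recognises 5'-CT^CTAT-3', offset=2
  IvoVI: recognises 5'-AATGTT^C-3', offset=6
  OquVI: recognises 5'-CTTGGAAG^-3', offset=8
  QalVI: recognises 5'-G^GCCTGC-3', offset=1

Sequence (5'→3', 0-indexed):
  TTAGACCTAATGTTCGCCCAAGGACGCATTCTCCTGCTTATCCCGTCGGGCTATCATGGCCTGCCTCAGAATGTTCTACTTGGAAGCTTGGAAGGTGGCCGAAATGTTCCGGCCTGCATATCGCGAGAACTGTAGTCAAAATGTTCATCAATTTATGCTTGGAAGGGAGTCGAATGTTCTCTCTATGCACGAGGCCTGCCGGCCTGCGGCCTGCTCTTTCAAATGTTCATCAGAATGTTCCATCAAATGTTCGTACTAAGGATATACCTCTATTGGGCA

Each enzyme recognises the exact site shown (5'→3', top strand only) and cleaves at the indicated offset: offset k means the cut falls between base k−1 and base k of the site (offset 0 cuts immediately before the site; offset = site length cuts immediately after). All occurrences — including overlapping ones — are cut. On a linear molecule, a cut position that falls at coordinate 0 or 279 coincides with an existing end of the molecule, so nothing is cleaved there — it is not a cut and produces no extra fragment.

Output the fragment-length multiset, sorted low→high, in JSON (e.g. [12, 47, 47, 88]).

[3,3,3,4,4,4,7,8,8,8,9,10,11,11,13,14,14,17,17,18,19,34,40]

Scan for sites:
  ZebVI ATCA/2: at [52, 146, 228, 241] ⇒ [54, 148, 230, 243]
  TgoV CTCTAT/2: at [180, 267] ⇒ [182, 269]
  IvoVI AATGTTC/6: at [8, 69, 102, 139, 172, 221, 233, 245] ⇒ [14, 75, 108, 145, 178, 227, 239, 251]
  OquVI CTTGGAAG/8: at [78, 86, 157] ⇒ [86, 94, 165]
  QalVI GGCCTGC/1: at [57, 110, 192, 200, 207] ⇒ [58, 111, 193, 201, 208]

All cut coordinates (distinct, sorted): [14, 54, 58, 75, 86, 94, 108, 111, 145, 148, 165, 178, 182, 193, 201, 208, 227, 230, 239, 243, 251, 269]

Fragments:
  [0,14): 14 bp
  [14,54): 40 bp
  [54,58): 4 bp
  [58,75): 17 bp
  [75,86): 11 bp
  [86,94): 8 bp
  [94,108): 14 bp
  [108,111): 3 bp
  [111,145): 34 bp
  [145,148): 3 bp
  [148,165): 17 bp
  [165,178): 13 bp
  [178,182): 4 bp
  [182,193): 11 bp
  [193,201): 8 bp
  [201,208): 7 bp
  [208,227): 19 bp
  [227,230): 3 bp
  [230,239): 9 bp
  [239,243): 4 bp
  [243,251): 8 bp
  [251,269): 18 bp
  [269,279): 10 bp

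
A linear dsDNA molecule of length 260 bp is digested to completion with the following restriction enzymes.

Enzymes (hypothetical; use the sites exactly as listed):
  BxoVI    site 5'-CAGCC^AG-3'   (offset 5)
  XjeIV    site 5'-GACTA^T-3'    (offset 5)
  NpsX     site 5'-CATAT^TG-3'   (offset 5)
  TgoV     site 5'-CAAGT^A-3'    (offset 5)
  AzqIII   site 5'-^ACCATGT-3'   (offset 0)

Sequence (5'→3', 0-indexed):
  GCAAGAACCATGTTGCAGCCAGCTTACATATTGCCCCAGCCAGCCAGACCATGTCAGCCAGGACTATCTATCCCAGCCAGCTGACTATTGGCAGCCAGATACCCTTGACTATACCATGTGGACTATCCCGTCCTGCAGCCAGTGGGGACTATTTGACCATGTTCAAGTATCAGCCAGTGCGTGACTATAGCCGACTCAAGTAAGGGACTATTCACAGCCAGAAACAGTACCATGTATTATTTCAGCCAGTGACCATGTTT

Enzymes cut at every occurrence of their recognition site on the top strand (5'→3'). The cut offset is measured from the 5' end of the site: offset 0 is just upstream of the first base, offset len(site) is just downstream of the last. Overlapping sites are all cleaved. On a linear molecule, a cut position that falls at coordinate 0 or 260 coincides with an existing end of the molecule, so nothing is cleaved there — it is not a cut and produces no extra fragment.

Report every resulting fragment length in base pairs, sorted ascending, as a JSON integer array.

Per-enzyme occurrences:
  BxoVI CAGCCAG/5: at [15, 36, 40, 54, 73, 91, 135, 170, 214, 242] ⇒ [20, 41, 45, 59, 78, 96, 140, 175, 219, 247]
  XjeIV GACTAT/5: at [61, 82, 106, 120, 146, 182, 205] ⇒ [66, 87, 111, 125, 151, 187, 210]
  NpsX CATATTG/5: at [26] ⇒ [31]
  TgoV CAAGTA/5: at [163, 196] ⇒ [168, 201]
  AzqIII ACCATGT/0: at [6, 47, 112, 155, 228, 251] ⇒ [6, 47, 112, 155, 228, 251]

Pooled cuts: [6, 20, 31, 41, 45, 47, 59, 66, 78, 87, 96, 111, 112, 125, 140, 151, 155, 168, 175, 187, 201, 210, 219, 228, 247, 251]

Fragments:
  [0,6): 6 bp
  [6,20): 14 bp
  [20,31): 11 bp
  [31,41): 10 bp
  [41,45): 4 bp
  [45,47): 2 bp
  [47,59): 12 bp
  [59,66): 7 bp
  [66,78): 12 bp
  [78,87): 9 bp
  [87,96): 9 bp
  [96,111): 15 bp
  [111,112): 1 bp
  [112,125): 13 bp
  [125,140): 15 bp
  [140,151): 11 bp
  [151,155): 4 bp
  [155,168): 13 bp
  [168,175): 7 bp
  [175,187): 12 bp
  [187,201): 14 bp
  [201,210): 9 bp
  [210,219): 9 bp
  [219,228): 9 bp
  [228,247): 19 bp
  [247,251): 4 bp
  [251,260): 9 bp

[1,2,4,4,4,6,7,7,9,9,9,9,9,9,10,11,11,12,12,12,13,13,14,14,15,15,19]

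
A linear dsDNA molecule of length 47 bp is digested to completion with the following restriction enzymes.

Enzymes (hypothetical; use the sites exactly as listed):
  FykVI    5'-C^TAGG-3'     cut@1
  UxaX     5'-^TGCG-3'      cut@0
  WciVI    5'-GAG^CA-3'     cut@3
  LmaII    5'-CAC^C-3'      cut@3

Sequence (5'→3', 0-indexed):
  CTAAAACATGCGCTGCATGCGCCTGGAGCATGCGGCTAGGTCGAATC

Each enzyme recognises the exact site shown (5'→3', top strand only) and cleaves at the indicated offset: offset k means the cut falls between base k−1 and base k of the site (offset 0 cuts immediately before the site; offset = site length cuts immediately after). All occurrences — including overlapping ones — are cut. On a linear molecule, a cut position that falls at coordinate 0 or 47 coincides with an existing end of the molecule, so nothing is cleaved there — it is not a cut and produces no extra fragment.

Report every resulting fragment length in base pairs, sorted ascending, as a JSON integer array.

Per-enzyme occurrences:
  FykVI CTAGG/1: at [35] ⇒ [36]
  UxaX TGCG/0: at [8, 17, 30] ⇒ [8, 17, 30]
  WciVI GAGCA/3: at [25] ⇒ [28]
  LmaII (CACC, off=3): no sites

All cut coordinates (distinct, sorted): [8, 17, 28, 30, 36]

Fragment lengths:
  [0,8): 8 bp
  [8,17): 9 bp
  [17,28): 11 bp
  [28,30): 2 bp
  [30,36): 6 bp
  [36,47): 11 bp

[2,6,8,9,11,11]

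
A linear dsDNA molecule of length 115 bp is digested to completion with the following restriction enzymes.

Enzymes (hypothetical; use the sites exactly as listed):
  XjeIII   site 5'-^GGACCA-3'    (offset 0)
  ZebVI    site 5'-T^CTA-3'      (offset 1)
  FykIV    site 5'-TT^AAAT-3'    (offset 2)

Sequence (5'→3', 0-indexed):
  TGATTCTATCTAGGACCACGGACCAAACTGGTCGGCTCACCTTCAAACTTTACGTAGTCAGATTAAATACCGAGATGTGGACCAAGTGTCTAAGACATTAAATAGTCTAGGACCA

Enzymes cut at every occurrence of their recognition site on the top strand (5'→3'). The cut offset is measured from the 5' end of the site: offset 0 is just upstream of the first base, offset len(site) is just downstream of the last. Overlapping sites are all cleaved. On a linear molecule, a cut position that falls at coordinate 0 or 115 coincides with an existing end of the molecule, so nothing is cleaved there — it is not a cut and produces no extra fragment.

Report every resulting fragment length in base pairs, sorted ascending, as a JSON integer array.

Site scan:
  XjeIII (GGACCA, off=0): starts [12, 19, 78, 109] → cuts [12, 19, 78, 109]
  ZebVI (TCTA, off=1): starts [4, 8, 88, 105] → cuts [5, 9, 89, 106]
  FykIV (TTAAAT, off=2): starts [62, 97] → cuts [64, 99]

Pooled cuts: [5, 9, 12, 19, 64, 78, 89, 99, 106, 109]

Fragments:
  [0,5): 5 bp
  [5,9): 4 bp
  [9,12): 3 bp
  [12,19): 7 bp
  [19,64): 45 bp
  [64,78): 14 bp
  [78,89): 11 bp
  [89,99): 10 bp
  [99,106): 7 bp
  [106,109): 3 bp
  [109,115): 6 bp

[3,3,4,5,6,7,7,10,11,14,45]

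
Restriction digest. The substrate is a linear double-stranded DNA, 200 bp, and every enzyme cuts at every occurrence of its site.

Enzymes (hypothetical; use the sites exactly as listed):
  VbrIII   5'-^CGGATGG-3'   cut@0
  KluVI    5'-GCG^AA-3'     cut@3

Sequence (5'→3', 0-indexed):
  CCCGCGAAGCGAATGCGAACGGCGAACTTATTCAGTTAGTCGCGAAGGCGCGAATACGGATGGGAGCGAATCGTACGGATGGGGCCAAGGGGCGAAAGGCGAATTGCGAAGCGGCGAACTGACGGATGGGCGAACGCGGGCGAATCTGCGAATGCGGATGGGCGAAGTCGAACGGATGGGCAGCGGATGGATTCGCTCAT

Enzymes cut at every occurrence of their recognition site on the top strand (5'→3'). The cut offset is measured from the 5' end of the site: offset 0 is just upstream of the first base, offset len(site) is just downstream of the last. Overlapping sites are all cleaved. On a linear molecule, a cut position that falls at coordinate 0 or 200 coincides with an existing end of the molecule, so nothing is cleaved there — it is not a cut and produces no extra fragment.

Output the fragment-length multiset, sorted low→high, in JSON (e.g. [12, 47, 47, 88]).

[4,4,5,6,6,6,7,7,7,7,8,8,8,8,10,10,10,11,12,17,19,20]

Scan for sites:
  VbrIII (CGGATGG, off=0): starts [56, 75, 122, 154, 172, 183] → cuts [56, 75, 122, 154, 172, 183]
  KluVI (GCGAA, off=3): starts [3, 8, 14, 21, 41, 49, 65, 91, 98, 105, 113, 129, 139, 147, 161] → cuts [6, 11, 17, 24, 44, 52, 68, 94, 101, 108, 116, 132, 142, 150, 164]

All cut coordinates (distinct, sorted): [6, 11, 17, 24, 44, 52, 56, 68, 75, 94, 101, 108, 116, 122, 132, 142, 150, 154, 164, 172, 183]

Fragment lengths:
  [0,6): 6 bp
  [6,11): 5 bp
  [11,17): 6 bp
  [17,24): 7 bp
  [24,44): 20 bp
  [44,52): 8 bp
  [52,56): 4 bp
  [56,68): 12 bp
  [68,75): 7 bp
  [75,94): 19 bp
  [94,101): 7 bp
  [101,108): 7 bp
  [108,116): 8 bp
  [116,122): 6 bp
  [122,132): 10 bp
  [132,142): 10 bp
  [142,150): 8 bp
  [150,154): 4 bp
  [154,164): 10 bp
  [164,172): 8 bp
  [172,183): 11 bp
  [183,200): 17 bp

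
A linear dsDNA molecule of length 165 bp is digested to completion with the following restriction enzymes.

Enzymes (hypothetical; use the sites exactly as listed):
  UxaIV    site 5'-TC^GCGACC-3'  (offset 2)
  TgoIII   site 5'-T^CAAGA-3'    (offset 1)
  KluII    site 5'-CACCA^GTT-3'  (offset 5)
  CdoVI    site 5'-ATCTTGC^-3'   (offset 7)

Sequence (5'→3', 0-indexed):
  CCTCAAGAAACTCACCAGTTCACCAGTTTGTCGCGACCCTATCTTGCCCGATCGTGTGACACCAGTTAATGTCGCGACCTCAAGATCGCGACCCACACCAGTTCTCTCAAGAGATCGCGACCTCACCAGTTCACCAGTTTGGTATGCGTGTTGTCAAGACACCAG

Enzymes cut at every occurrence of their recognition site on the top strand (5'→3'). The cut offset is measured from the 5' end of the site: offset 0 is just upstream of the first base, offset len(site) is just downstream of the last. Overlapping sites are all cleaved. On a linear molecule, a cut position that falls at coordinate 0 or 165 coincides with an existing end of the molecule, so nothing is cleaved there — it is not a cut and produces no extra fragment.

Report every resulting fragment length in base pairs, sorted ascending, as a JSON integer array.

[3,7,7,7,7,8,8,9,9,11,12,13,14,15,17,18]

Site scan:
  UxaIV (TCGCGACC, off=2): starts [30, 71, 85, 114] → cuts [32, 73, 87, 116]
  TgoIII (TCAAGA, off=1): starts [2, 79, 106, 153] → cuts [3, 80, 107, 154]
  KluII (CACCAGTT, off=5): starts [12, 20, 59, 95, 123, 131] → cuts [17, 25, 64, 100, 128, 136]
  CdoVI (ATCTTGC, off=7): starts [40] → cuts [47]

Pooled cuts: [3, 17, 25, 32, 47, 64, 73, 80, 87, 100, 107, 116, 128, 136, 154]

Fragment lengths:
  [0,3): 3 bp
  [3,17): 14 bp
  [17,25): 8 bp
  [25,32): 7 bp
  [32,47): 15 bp
  [47,64): 17 bp
  [64,73): 9 bp
  [73,80): 7 bp
  [80,87): 7 bp
  [87,100): 13 bp
  [100,107): 7 bp
  [107,116): 9 bp
  [116,128): 12 bp
  [128,136): 8 bp
  [136,154): 18 bp
  [154,165): 11 bp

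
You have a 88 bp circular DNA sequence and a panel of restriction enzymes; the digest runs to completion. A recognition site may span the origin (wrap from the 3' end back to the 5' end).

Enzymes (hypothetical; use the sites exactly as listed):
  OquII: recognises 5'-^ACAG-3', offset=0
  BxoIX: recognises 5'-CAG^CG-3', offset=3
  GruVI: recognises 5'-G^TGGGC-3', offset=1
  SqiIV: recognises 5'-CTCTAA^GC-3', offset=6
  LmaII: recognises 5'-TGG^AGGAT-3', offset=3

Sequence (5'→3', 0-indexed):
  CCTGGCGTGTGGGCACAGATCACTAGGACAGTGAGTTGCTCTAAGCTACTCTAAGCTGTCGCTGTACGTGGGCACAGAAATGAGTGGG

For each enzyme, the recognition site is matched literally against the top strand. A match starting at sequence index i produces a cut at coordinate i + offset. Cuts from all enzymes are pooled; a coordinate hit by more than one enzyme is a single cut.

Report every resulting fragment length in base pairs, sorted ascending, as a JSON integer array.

Site scan:
  OquII (ACAG, off=0): starts [14, 27, 73] → cuts [14, 27, 73]
  BxoIX (CAGCG, off=3): no sites
  GruVI (GTGGGC, off=1): starts [8, 67, 83] → cuts [9, 68, 84]
  SqiIV (CTCTAAGC, off=6): starts [38, 48] → cuts [44, 54]
  LmaII (TGGAGGAT, off=3): no sites

Pooled cuts: [9, 14, 27, 44, 54, 68, 73, 84]

Fragment lengths:
  9→14: 5 bp
  14→27: 13 bp
  27→44: 17 bp
  44→54: 10 bp
  54→68: 14 bp
  68→73: 5 bp
  73→84: 11 bp
  84→9 (wrap): 88-84+9 = 13 bp

[5,5,10,11,13,13,14,17]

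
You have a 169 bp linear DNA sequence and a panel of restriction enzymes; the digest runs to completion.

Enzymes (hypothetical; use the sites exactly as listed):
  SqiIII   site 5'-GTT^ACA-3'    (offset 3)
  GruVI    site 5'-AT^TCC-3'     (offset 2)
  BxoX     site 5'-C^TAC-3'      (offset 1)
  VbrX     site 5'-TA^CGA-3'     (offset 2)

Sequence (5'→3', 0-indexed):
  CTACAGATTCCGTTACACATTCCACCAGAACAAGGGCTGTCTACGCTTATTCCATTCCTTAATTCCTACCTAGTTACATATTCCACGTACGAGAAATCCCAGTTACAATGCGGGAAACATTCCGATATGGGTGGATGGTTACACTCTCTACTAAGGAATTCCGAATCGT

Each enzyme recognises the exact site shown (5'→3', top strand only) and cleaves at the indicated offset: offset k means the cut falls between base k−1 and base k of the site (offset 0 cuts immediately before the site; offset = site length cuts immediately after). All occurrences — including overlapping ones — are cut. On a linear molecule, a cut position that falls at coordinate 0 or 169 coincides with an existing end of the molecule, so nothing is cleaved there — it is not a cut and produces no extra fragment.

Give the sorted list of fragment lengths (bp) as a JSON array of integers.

Per-enzyme occurrences:
  SqiIII (GTTACA, off=3): starts [11, 72, 101, 137] → cuts [14, 75, 104, 140]
  GruVI (ATTCC, off=2): starts [6, 18, 48, 53, 61, 79, 118, 157] → cuts [8, 20, 50, 55, 63, 81, 120, 159]
  BxoX (CTAC, off=1): starts [0, 40, 65, 147] → cuts [1, 41, 66, 148]
  VbrX (TACGA, off=2): starts [87] → cuts [89]

Pooled cuts: [1, 8, 14, 20, 41, 50, 55, 63, 66, 75, 81, 89, 104, 120, 140, 148, 159]

Fragment lengths:
  [0,1): 1 bp
  [1,8): 7 bp
  [8,14): 6 bp
  [14,20): 6 bp
  [20,41): 21 bp
  [41,50): 9 bp
  [50,55): 5 bp
  [55,63): 8 bp
  [63,66): 3 bp
  [66,75): 9 bp
  [75,81): 6 bp
  [81,89): 8 bp
  [89,104): 15 bp
  [104,120): 16 bp
  [120,140): 20 bp
  [140,148): 8 bp
  [148,159): 11 bp
  [159,169): 10 bp

[1,3,5,6,6,6,7,8,8,8,9,9,10,11,15,16,20,21]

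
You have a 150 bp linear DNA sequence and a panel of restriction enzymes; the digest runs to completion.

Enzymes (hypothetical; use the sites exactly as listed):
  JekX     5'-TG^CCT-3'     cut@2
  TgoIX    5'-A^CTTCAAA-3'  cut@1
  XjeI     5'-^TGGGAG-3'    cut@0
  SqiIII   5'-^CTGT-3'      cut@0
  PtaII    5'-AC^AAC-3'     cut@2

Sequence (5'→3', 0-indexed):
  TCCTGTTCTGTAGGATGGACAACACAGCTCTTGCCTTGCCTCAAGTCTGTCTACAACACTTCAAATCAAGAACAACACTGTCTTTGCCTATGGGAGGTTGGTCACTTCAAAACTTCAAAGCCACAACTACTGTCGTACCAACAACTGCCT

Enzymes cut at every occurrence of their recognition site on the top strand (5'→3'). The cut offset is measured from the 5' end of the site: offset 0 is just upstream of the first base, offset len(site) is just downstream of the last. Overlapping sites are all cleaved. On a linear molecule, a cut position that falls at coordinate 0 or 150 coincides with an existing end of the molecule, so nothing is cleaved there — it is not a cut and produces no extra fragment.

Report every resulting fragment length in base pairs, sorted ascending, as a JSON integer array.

Scan for sites:
  JekX (TGCCT, off=2): starts [31, 36, 84, 145] → cuts [33, 38, 86, 147]
  TgoIX (ACTTCAAA, off=1): starts [57, 103, 111] → cuts [58, 104, 112]
  XjeI (TGGGAG, off=0): starts [90] → cuts [90]
  SqiIII (CTGT, off=0): starts [2, 7, 46, 77, 129] → cuts [2, 7, 46, 77, 129]
  PtaII (ACAAC, off=2): starts [18, 52, 71, 122, 140] → cuts [20, 54, 73, 124, 142]

Pooled cuts: [2, 7, 20, 33, 38, 46, 54, 58, 73, 77, 86, 90, 104, 112, 124, 129, 142, 147]

Fragments:
  [0,2): 2 bp
  [2,7): 5 bp
  [7,20): 13 bp
  [20,33): 13 bp
  [33,38): 5 bp
  [38,46): 8 bp
  [46,54): 8 bp
  [54,58): 4 bp
  [58,73): 15 bp
  [73,77): 4 bp
  [77,86): 9 bp
  [86,90): 4 bp
  [90,104): 14 bp
  [104,112): 8 bp
  [112,124): 12 bp
  [124,129): 5 bp
  [129,142): 13 bp
  [142,147): 5 bp
  [147,150): 3 bp

[2,3,4,4,4,5,5,5,5,8,8,8,9,12,13,13,13,14,15]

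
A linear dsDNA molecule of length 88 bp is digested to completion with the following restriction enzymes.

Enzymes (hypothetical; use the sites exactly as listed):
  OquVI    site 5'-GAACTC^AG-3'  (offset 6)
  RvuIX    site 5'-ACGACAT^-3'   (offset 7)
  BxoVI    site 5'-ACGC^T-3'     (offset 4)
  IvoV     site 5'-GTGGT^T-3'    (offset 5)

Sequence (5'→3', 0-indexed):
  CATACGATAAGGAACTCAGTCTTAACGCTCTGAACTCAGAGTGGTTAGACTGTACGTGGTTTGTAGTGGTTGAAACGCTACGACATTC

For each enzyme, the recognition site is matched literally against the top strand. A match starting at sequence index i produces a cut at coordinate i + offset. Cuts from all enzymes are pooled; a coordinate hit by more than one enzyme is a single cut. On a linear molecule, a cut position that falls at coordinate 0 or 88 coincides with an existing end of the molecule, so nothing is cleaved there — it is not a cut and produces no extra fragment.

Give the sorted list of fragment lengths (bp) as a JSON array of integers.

Site scan:
  OquVI (GAACTCAG, off=6): starts [11, 31] → cuts [17, 37]
  RvuIX (ACGACAT, off=7): starts [79] → cuts [86]
  BxoVI (ACGCT, off=4): starts [24, 74] → cuts [28, 78]
  IvoV (GTGGTT, off=5): starts [40, 55, 65] → cuts [45, 60, 70]

All cut coordinates (distinct, sorted): [17, 28, 37, 45, 60, 70, 78, 86]

Fragments:
  [0,17): 17 bp
  [17,28): 11 bp
  [28,37): 9 bp
  [37,45): 8 bp
  [45,60): 15 bp
  [60,70): 10 bp
  [70,78): 8 bp
  [78,86): 8 bp
  [86,88): 2 bp

[2,8,8,8,9,10,11,15,17]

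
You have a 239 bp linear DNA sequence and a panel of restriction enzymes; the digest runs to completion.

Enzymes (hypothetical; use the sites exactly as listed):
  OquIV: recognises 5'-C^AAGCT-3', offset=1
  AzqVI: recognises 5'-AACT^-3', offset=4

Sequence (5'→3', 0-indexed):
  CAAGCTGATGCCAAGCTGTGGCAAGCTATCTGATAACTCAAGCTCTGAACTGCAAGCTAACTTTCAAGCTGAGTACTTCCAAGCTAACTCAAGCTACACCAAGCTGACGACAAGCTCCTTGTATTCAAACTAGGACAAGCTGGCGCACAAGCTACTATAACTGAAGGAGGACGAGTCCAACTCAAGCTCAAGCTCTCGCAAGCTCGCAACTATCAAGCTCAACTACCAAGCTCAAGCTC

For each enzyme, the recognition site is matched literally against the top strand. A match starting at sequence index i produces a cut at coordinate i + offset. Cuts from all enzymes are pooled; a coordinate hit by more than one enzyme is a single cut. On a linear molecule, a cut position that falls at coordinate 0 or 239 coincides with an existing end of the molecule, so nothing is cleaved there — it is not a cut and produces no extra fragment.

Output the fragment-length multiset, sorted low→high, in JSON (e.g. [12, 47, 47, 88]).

Per-enzyme occurrences:
  OquIV CAAGCT/1: at [0, 11, 21, 38, 52, 64, 79, 89, 99, 110, 135, 147, 182, 188, 198, 213, 226, 232] ⇒ [1, 12, 22, 39, 53, 65, 80, 90, 100, 111, 136, 148, 183, 189, 199, 214, 227, 233]
  AzqVI AACT/4: at [34, 47, 58, 85, 127, 158, 178, 207, 220] ⇒ [38, 51, 62, 89, 131, 162, 182, 211, 224]

Pooled cuts: [1, 12, 22, 38, 39, 51, 53, 62, 65, 80, 89, 90, 100, 111, 131, 136, 148, 162, 182, 183, 189, 199, 211, 214, 224, 227, 233]

Fragment lengths:
  [0,1): 1 bp
  [1,12): 11 bp
  [12,22): 10 bp
  [22,38): 16 bp
  [38,39): 1 bp
  [39,51): 12 bp
  [51,53): 2 bp
  [53,62): 9 bp
  [62,65): 3 bp
  [65,80): 15 bp
  [80,89): 9 bp
  [89,90): 1 bp
  [90,100): 10 bp
  [100,111): 11 bp
  [111,131): 20 bp
  [131,136): 5 bp
  [136,148): 12 bp
  [148,162): 14 bp
  [162,182): 20 bp
  [182,183): 1 bp
  [183,189): 6 bp
  [189,199): 10 bp
  [199,211): 12 bp
  [211,214): 3 bp
  [214,224): 10 bp
  [224,227): 3 bp
  [227,233): 6 bp
  [233,239): 6 bp

[1,1,1,1,2,3,3,3,5,6,6,6,9,9,10,10,10,10,11,11,12,12,12,14,15,16,20,20]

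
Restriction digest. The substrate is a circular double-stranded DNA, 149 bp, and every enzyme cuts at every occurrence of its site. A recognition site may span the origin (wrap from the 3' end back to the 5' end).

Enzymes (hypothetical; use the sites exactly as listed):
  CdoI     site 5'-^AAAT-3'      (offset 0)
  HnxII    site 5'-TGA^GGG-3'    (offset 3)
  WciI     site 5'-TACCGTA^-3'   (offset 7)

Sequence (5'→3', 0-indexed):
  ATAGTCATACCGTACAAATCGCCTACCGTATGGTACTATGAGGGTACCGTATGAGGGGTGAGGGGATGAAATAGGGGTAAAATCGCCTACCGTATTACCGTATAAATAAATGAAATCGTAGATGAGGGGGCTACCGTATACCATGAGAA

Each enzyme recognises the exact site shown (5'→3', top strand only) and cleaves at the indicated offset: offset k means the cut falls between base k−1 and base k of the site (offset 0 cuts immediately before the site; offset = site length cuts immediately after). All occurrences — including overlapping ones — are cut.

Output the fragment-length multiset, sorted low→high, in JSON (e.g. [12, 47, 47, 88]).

[1,1,3,4,5,7,7,8,9,10,11,11,13,13,15,15,16]

Per-enzyme occurrences:
  CdoI (AAAT, off=0): starts [15, 68, 79, 103, 107, 112, 147] → cuts [15, 68, 79, 103, 107, 112, 147]
  HnxII (TGAGGG, off=3): starts [38, 51, 58, 122] → cuts [41, 54, 61, 125]
  WciI (TACCGTA, off=7): starts [7, 23, 44, 87, 95, 131] → cuts [14, 30, 51, 94, 102, 138]

Pooled cuts: [14, 15, 30, 41, 51, 54, 61, 68, 79, 94, 102, 103, 107, 112, 125, 138, 147]

Fragments:
  14→15: 1 bp
  15→30: 15 bp
  30→41: 11 bp
  41→51: 10 bp
  51→54: 3 bp
  54→61: 7 bp
  61→68: 7 bp
  68→79: 11 bp
  79→94: 15 bp
  94→102: 8 bp
  102→103: 1 bp
  103→107: 4 bp
  107→112: 5 bp
  112→125: 13 bp
  125→138: 13 bp
  138→147: 9 bp
  147→14 (wrap): 149-147+14 = 16 bp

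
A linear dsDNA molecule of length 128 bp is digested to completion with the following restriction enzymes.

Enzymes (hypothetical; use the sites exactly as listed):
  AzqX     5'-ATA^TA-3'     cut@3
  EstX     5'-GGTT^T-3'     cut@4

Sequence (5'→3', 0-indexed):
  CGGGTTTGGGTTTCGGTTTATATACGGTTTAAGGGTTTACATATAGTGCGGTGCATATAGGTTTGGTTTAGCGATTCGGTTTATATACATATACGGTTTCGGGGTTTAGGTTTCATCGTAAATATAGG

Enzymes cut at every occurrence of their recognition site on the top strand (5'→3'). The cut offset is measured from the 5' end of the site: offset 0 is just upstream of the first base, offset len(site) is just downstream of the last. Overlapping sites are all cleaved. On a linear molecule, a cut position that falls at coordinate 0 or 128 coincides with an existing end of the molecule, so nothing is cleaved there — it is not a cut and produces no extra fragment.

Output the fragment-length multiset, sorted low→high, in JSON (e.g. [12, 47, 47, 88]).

Per-enzyme occurrences:
  AzqX ATATA/3: at [19, 40, 54, 82, 88, 121] ⇒ [22, 43, 57, 85, 91, 124]
  EstX GGTTT/4: at [2, 8, 14, 25, 33, 59, 64, 77, 94, 102, 108] ⇒ [6, 12, 18, 29, 37, 63, 68, 81, 98, 106, 112]

All cut coordinates (distinct, sorted): [6, 12, 18, 22, 29, 37, 43, 57, 63, 68, 81, 85, 91, 98, 106, 112, 124]

Fragment lengths:
  [0,6): 6 bp
  [6,12): 6 bp
  [12,18): 6 bp
  [18,22): 4 bp
  [22,29): 7 bp
  [29,37): 8 bp
  [37,43): 6 bp
  [43,57): 14 bp
  [57,63): 6 bp
  [63,68): 5 bp
  [68,81): 13 bp
  [81,85): 4 bp
  [85,91): 6 bp
  [91,98): 7 bp
  [98,106): 8 bp
  [106,112): 6 bp
  [112,124): 12 bp
  [124,128): 4 bp

[4,4,4,5,6,6,6,6,6,6,6,7,7,8,8,12,13,14]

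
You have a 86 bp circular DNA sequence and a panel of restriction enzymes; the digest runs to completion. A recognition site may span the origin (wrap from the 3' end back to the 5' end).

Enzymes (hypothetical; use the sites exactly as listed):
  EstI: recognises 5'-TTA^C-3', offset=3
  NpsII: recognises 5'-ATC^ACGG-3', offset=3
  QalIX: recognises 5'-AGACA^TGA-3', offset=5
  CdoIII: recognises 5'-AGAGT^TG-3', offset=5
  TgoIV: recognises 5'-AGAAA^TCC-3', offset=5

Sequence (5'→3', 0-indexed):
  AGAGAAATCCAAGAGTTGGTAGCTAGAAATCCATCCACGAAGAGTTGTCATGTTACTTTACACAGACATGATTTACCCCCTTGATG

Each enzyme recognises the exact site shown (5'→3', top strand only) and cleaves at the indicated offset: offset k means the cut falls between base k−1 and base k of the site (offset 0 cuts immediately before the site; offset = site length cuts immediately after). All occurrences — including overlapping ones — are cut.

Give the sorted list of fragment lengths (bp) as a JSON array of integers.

[5,7,8,9,10,13,16,18]

Per-enzyme occurrences:
  EstI (TTAC, off=3): starts [52, 57, 72] → cuts [55, 60, 75]
  NpsII (ATCACGG, off=3): no sites
  QalIX (AGACATGA, off=5): starts [63] → cuts [68]
  CdoIII (AGAGTTG, off=5): starts [11, 40] → cuts [16, 45]
  TgoIV (AGAAATCC, off=5): starts [2, 24] → cuts [7, 29]

Pooled cuts: [7, 16, 29, 45, 55, 60, 68, 75]

Fragment lengths:
  7→16: 9 bp
  16→29: 13 bp
  29→45: 16 bp
  45→55: 10 bp
  55→60: 5 bp
  60→68: 8 bp
  68→75: 7 bp
  75→7 (wrap): 86-75+7 = 18 bp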